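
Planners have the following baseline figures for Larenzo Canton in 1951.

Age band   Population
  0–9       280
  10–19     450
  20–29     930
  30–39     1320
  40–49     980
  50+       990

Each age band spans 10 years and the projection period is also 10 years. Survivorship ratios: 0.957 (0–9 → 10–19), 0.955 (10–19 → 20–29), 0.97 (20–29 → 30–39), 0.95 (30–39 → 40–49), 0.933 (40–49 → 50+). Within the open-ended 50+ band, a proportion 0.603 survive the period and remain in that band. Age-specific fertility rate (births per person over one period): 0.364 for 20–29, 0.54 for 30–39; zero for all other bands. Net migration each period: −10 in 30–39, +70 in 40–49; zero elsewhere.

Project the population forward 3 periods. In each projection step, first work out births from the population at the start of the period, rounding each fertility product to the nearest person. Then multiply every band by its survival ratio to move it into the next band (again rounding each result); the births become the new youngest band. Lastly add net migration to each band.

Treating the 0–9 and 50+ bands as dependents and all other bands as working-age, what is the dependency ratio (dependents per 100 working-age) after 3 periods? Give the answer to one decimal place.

(Bands numbered youngest = 1 to oldest = 6.)
— Period 1 —
Births: 930 × 0.364 = 339  |  1320 × 0.54 = 713 → 1052
Band 2: 280 × 0.957 = 268
Band 3: 450 × 0.955 = 430
Band 4: 930 × 0.97 = 902
Band 5: 1320 × 0.95 = 1254
Band 6: 980 × 0.933 + 990 × 0.603 = 914 + 597 = 1511
Net migration: Band 4 − 10 → 892; Band 5 + 70 → 1324
Population now: 0–9=1052, 10–19=268, 20–29=430, 30–39=892, 40–49=1324, 50+=1511
— Period 2 —
Births: 430 × 0.364 = 157  |  892 × 0.54 = 482 → 639
Band 2: 1052 × 0.957 = 1007
Band 3: 268 × 0.955 = 256
Band 4: 430 × 0.97 = 417
Band 5: 892 × 0.95 = 847
Band 6: 1324 × 0.933 + 1511 × 0.603 = 1235 + 911 = 2146
Net migration: Band 4 − 10 → 407; Band 5 + 70 → 917
Population now: 0–9=639, 10–19=1007, 20–29=256, 30–39=407, 40–49=917, 50+=2146
— Period 3 —
Births: 256 × 0.364 = 93  |  407 × 0.54 = 220 → 313
Band 2: 639 × 0.957 = 612
Band 3: 1007 × 0.955 = 962
Band 4: 256 × 0.97 = 248
Band 5: 407 × 0.95 = 387
Band 6: 917 × 0.933 + 2146 × 0.603 = 856 + 1294 = 2150
Net migration: Band 4 − 10 → 238; Band 5 + 70 → 457
Population now: 0–9=313, 10–19=612, 20–29=962, 30–39=238, 40–49=457, 50+=2150
Dependents (band 0–9 + band 50+) = 313 + 2150 = 2463; working-age = 2269; ratio = 2463/2269 × 100 = 108.6

108.6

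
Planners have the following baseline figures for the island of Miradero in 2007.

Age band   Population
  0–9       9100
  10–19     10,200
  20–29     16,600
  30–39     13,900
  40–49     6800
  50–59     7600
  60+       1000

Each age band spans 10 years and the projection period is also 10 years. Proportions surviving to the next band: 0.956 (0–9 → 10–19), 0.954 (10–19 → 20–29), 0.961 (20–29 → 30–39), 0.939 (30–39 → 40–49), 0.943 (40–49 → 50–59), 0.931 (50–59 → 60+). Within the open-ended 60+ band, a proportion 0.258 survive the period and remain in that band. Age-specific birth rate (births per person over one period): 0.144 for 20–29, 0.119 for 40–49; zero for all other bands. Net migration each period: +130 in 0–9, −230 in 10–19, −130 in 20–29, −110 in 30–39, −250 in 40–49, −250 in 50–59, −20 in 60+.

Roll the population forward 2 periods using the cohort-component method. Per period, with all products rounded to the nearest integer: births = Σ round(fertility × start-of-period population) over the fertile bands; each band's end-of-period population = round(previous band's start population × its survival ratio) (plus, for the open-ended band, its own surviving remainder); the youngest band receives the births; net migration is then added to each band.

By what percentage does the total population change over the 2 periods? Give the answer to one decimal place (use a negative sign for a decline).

-12.4

Call the groups 1 to 7, youngest first.
After projecting period 1:
Births: 16600 × 0.144 = 2390  |  6800 × 0.119 = 809 — total 3199
Group 2: 9100 × 0.956 = 8700
Group 3: 10200 × 0.954 = 9731
Group 4: 16600 × 0.961 = 15953
Group 5: 13900 × 0.939 = 13052
Group 6: 6800 × 0.943 = 6412
Group 7: 7600 × 0.931 + 1000 × 0.258 = 7076 + 258 = 7334
Net migration: Group 1 + 130 → 3329; Group 2 − 230 → 8470; Group 3 − 130 → 9601; Group 4 − 110 → 15843; Group 5 − 250 → 12802; Group 6 − 250 → 6162; Group 7 − 20 → 7314
→ [3329, 8470, 9601, 15843, 12802, 6162, 7314]
After projecting period 2:
Births: 9601 × 0.144 = 1383  |  12802 × 0.119 = 1523 — total 2906
Group 2: 3329 × 0.956 = 3183
Group 3: 8470 × 0.954 = 8080
Group 4: 9601 × 0.961 = 9227
Group 5: 15843 × 0.939 = 14877
Group 6: 12802 × 0.943 = 12072
Group 7: 6162 × 0.931 + 7314 × 0.258 = 5737 + 1887 = 7624
Net migration: Group 1 + 130 → 3036; Group 2 − 230 → 2953; Group 3 − 130 → 7950; Group 4 − 110 → 9117; Group 5 − 250 → 14627; Group 6 − 250 → 11822; Group 7 − 20 → 7604
→ [3036, 2953, 7950, 9117, 14627, 11822, 7604]
Total: 65200 → 57109; change = -8091; percentage change = -12.4%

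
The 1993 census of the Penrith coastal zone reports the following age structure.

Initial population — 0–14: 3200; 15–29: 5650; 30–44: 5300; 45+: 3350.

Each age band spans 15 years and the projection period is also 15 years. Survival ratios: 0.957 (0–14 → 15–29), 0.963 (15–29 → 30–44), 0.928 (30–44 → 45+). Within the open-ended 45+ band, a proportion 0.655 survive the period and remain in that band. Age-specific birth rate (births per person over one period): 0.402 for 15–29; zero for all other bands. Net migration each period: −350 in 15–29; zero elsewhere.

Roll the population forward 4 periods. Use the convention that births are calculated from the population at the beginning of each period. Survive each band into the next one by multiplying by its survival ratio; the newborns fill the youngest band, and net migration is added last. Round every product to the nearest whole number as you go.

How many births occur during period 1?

2271

Numbering the groups 1..4 from youngest to oldest:
After projecting period 1:
Births: 5650 × 0.402 = 2271
Group 2: 3200 × 0.957 = 3062
Group 3: 5650 × 0.963 = 5441
Group 4: 5300 × 0.928 + 3350 × 0.655 = 4918 + 2194 = 7112
Net migration: Group 2 − 350 → 2712
Giving 2271 / 2712 / 5441 / 7112.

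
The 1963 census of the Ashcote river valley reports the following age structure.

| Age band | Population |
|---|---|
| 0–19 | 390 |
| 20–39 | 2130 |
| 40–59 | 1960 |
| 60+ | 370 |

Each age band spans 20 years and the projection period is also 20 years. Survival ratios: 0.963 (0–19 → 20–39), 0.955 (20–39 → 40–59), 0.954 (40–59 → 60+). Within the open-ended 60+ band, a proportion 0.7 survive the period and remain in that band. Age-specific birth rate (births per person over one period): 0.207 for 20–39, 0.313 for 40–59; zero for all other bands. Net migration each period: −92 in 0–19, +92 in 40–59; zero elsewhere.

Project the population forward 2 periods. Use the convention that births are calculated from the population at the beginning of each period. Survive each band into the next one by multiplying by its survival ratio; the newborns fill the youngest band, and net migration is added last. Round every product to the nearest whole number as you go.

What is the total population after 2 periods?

5546

— Period 1 —
Births: 2130 × 0.207 = 441, 1960 × 0.313 = 613 → total 1054
20–39: 390 × 0.963 = 376
40–59: 2130 × 0.955 = 2034
60+: 1960 × 0.954 + 370 × 0.7 = 1870 + 259 = 2129
Net migration: 0–19 − 92 → 962; 40–59 + 92 → 2126
End of period: [962, 376, 2126, 2129]
— Period 2 —
Births: 376 × 0.207 = 78, 2126 × 0.313 = 665 → total 743
20–39: 962 × 0.963 = 926
40–59: 376 × 0.955 = 359
60+: 2126 × 0.954 + 2129 × 0.7 = 2028 + 1490 = 3518
Net migration: 0–19 − 92 → 651; 40–59 + 92 → 451
End of period: [651, 926, 451, 3518]
Total after period 2: 651 + 926 + 451 + 3518 = 5546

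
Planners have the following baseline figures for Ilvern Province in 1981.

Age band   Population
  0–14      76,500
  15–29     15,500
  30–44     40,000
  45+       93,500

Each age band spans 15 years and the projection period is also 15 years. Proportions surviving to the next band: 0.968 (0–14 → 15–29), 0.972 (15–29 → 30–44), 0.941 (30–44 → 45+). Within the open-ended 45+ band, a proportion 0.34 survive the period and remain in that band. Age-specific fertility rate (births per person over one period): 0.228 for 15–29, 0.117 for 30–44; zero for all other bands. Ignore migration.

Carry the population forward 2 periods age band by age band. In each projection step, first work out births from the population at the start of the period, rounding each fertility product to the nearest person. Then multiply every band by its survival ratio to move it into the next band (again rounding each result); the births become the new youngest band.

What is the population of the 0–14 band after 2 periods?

18647

— Period 1 —
Births: 15500 × 0.228 = 3534  |  40000 × 0.117 = 4680 — total 8214
15–29: 76500 × 0.968 = 74052
30–44: 15500 × 0.972 = 15066
45+: 40000 × 0.941 + 93500 × 0.34 = 37640 + 31790 = 69430
Population now: 0–14=8214, 15–29=74052, 30–44=15066, 45+=69430
— Period 2 —
Births: 74052 × 0.228 = 16884  |  15066 × 0.117 = 1763 — total 18647
15–29: 8214 × 0.968 = 7951
30–44: 74052 × 0.972 = 71979
45+: 15066 × 0.941 + 69430 × 0.34 = 14177 + 23606 = 37783
Population now: 0–14=18647, 15–29=7951, 30–44=71979, 45+=37783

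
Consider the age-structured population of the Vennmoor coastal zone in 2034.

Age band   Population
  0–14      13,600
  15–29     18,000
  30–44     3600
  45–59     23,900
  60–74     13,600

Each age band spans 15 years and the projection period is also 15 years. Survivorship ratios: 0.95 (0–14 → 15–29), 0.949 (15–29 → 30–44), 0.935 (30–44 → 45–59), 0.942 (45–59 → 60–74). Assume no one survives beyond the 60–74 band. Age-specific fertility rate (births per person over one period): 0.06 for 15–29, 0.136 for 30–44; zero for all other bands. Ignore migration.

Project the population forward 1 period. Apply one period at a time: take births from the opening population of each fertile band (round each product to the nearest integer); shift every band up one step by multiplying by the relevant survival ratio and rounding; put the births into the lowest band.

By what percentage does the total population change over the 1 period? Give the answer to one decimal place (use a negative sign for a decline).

[period 1]
Births: 18000 * 0.06 = 1080, 3600 * 0.136 = 490 → total 1570
15–29: 13600 * 0.95 = 12920
30–44: 18000 * 0.949 = 17082
45–59: 3600 * 0.935 = 3366
60–74: 23900 * 0.942 = 22514
→ [1570, 12920, 17082, 3366, 22514]
Total: 72700 → 57452; change = -15248; percentage change = -21.0%

-21.0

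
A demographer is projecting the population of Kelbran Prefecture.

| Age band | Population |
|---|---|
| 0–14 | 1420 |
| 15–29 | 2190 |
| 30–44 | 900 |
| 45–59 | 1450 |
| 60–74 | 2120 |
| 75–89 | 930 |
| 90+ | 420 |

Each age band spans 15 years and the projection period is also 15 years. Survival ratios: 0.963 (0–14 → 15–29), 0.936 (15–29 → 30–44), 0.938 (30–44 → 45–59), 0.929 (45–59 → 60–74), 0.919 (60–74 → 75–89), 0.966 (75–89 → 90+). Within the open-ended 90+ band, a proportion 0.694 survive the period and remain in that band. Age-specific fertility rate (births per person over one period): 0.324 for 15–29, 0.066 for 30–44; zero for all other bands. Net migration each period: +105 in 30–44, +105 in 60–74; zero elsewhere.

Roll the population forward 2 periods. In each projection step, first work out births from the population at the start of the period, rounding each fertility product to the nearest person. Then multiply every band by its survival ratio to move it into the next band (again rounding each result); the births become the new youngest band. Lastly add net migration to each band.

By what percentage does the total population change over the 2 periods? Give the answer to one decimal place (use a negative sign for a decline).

Let group 1 be 0–14 through group 7 = 90+.
After projecting period 1:
Births: 2190 × 0.324 = 710 ; 900 × 0.066 = 59 ⇒ total 769
Group 2: 1420 × 0.963 = 1367
Group 3: 2190 × 0.936 = 2050
Group 4: 900 × 0.938 = 844
Group 5: 1450 × 0.929 = 1347
Group 6: 2120 × 0.919 = 1948
Group 7: 930 × 0.966 + 420 × 0.694 = 898 + 291 = 1189
Net migration: Group 3 + 105 → 2155; Group 5 + 105 → 1452
End of period: [769, 1367, 2155, 844, 1452, 1948, 1189]
After projecting period 2:
Births: 1367 × 0.324 = 443 ; 2155 × 0.066 = 142 ⇒ total 585
Group 2: 769 × 0.963 = 741
Group 3: 1367 × 0.936 = 1280
Group 4: 2155 × 0.938 = 2021
Group 5: 844 × 0.929 = 784
Group 6: 1452 × 0.919 = 1334
Group 7: 1948 × 0.966 + 1189 × 0.694 = 1882 + 825 = 2707
Net migration: Group 3 + 105 → 1385; Group 5 + 105 → 889
End of period: [585, 741, 1385, 2021, 889, 1334, 2707]
Total: 9430 → 9662; change = 232; percentage change = 2.5%

2.5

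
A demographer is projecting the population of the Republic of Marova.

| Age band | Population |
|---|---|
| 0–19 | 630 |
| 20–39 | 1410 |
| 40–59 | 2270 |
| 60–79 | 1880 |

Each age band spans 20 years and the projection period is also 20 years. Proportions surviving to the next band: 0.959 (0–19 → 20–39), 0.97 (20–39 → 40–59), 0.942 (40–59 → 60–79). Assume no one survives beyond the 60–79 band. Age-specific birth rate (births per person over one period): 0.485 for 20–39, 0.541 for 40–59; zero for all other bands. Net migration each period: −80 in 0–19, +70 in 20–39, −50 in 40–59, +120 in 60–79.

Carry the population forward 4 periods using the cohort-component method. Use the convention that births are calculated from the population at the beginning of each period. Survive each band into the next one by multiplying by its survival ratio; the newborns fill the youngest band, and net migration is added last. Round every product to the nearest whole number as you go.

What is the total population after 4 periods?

5143

[period 1]
Births: 1410 × 0.485 = 684  |  2270 × 0.541 = 1228 — total 1912
20–39: 630 × 0.959 = 604
40–59: 1410 × 0.97 = 1368
60–79: 2270 × 0.942 = 2138
Net migration: 0–19 − 80 → 1832; 20–39 + 70 → 674; 40–59 − 50 → 1318; 60–79 + 120 → 2258
Population now: 0–19=1832, 20–39=674, 40–59=1318, 60–79=2258
[period 2]
Births: 674 × 0.485 = 327  |  1318 × 0.541 = 713 — total 1040
20–39: 1832 × 0.959 = 1757
40–59: 674 × 0.97 = 654
60–79: 1318 × 0.942 = 1242
Net migration: 0–19 − 80 → 960; 20–39 + 70 → 1827; 40–59 − 50 → 604; 60–79 + 120 → 1362
Population now: 0–19=960, 20–39=1827, 40–59=604, 60–79=1362
[period 3]
Births: 1827 × 0.485 = 886  |  604 × 0.541 = 327 — total 1213
20–39: 960 × 0.959 = 921
40–59: 1827 × 0.97 = 1772
60–79: 604 × 0.942 = 569
Net migration: 0–19 − 80 → 1133; 20–39 + 70 → 991; 40–59 − 50 → 1722; 60–79 + 120 → 689
Population now: 0–19=1133, 20–39=991, 40–59=1722, 60–79=689
[period 4]
Births: 991 × 0.485 = 481  |  1722 × 0.541 = 932 — total 1413
20–39: 1133 × 0.959 = 1087
40–59: 991 × 0.97 = 961
60–79: 1722 × 0.942 = 1622
Net migration: 0–19 − 80 → 1333; 20–39 + 70 → 1157; 40–59 − 50 → 911; 60–79 + 120 → 1742
Population now: 0–19=1333, 20–39=1157, 40–59=911, 60–79=1742
Total after period 4: 1333 + 1157 + 911 + 1742 = 5143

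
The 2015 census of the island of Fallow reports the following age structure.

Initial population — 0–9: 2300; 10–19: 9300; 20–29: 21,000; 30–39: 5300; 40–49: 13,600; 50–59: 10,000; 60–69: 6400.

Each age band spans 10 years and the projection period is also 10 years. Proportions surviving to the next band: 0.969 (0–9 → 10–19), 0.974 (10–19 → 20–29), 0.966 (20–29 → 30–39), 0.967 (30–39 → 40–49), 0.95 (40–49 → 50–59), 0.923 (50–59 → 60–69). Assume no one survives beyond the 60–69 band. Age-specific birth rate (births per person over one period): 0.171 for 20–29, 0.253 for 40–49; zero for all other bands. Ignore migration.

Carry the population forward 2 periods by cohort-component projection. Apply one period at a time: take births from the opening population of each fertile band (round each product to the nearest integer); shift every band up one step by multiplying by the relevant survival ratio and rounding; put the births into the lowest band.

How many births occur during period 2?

(Bands numbered youngest = 1 to oldest = 7.)
Period 1:
Births: 21000 * 0.171 = 3591  |  13600 * 0.253 = 3441 → 7032
Band 2: 2300 * 0.969 = 2229
Band 3: 9300 * 0.974 = 9058
Band 4: 21000 * 0.966 = 20286
Band 5: 5300 * 0.967 = 5125
Band 6: 13600 * 0.95 = 12920
Band 7: 10000 * 0.923 = 9230
End of period: [7032, 2229, 9058, 20286, 5125, 12920, 9230]
Period 2:
Births: 9058 * 0.171 = 1549  |  5125 * 0.253 = 1297 → 2846
Band 2: 7032 * 0.969 = 6814
Band 3: 2229 * 0.974 = 2171
Band 4: 9058 * 0.966 = 8750
Band 5: 20286 * 0.967 = 19617
Band 6: 5125 * 0.95 = 4869
Band 7: 12920 * 0.923 = 11925
End of period: [2846, 6814, 2171, 8750, 19617, 4869, 11925]

2846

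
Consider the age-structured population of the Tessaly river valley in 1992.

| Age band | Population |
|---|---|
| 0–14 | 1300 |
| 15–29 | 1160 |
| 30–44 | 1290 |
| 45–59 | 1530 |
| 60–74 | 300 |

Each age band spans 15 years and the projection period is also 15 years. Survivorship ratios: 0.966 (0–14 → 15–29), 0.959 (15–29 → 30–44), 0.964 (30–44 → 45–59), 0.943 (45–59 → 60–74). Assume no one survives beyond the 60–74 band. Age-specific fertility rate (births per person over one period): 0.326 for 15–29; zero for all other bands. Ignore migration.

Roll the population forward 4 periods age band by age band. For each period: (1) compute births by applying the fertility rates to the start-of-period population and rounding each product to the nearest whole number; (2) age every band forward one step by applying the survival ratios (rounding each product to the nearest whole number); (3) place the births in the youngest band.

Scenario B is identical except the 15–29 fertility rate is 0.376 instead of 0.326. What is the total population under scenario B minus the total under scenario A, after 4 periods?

(Bands numbered youngest = 1 to oldest = 5.)
— Period 1 —
Births: 1160 × 0.326 = 378
Band 2: 1300 × 0.966 = 1256
Band 3: 1160 × 0.959 = 1112
Band 4: 1290 × 0.964 = 1244
Band 5: 1530 × 0.943 = 1443
End of period: [378, 1256, 1112, 1244, 1443]
— Period 2 —
Births: 1256 × 0.326 = 409
Band 2: 378 × 0.966 = 365
Band 3: 1256 × 0.959 = 1205
Band 4: 1112 × 0.964 = 1072
Band 5: 1244 × 0.943 = 1173
End of period: [409, 365, 1205, 1072, 1173]
— Period 3 —
Births: 365 × 0.326 = 119
Band 2: 409 × 0.966 = 395
Band 3: 365 × 0.959 = 350
Band 4: 1205 × 0.964 = 1162
Band 5: 1072 × 0.943 = 1011
End of period: [119, 395, 350, 1162, 1011]
— Period 4 —
Births: 395 × 0.326 = 129
Band 2: 119 × 0.966 = 115
Band 3: 395 × 0.959 = 379
Band 4: 350 × 0.964 = 337
Band 5: 1162 × 0.943 = 1096
End of period: [129, 115, 379, 337, 1096]
Scenario A total after 4 periods: 2056
Scenario B projection —
— Period 1 —
Births: 1160 × 0.376 = 436
Band 2: 1300 × 0.966 = 1256
Band 3: 1160 × 0.959 = 1112
Band 4: 1290 × 0.964 = 1244
Band 5: 1530 × 0.943 = 1443
End of period: [436, 1256, 1112, 1244, 1443]
— Period 2 —
Births: 1256 × 0.376 = 472
Band 2: 436 × 0.966 = 421
Band 3: 1256 × 0.959 = 1205
Band 4: 1112 × 0.964 = 1072
Band 5: 1244 × 0.943 = 1173
End of period: [472, 421, 1205, 1072, 1173]
— Period 3 —
Births: 421 × 0.376 = 158
Band 2: 472 × 0.966 = 456
Band 3: 421 × 0.959 = 404
Band 4: 1205 × 0.964 = 1162
Band 5: 1072 × 0.943 = 1011
End of period: [158, 456, 404, 1162, 1011]
— Period 4 —
Births: 456 × 0.376 = 171
Band 2: 158 × 0.966 = 153
Band 3: 456 × 0.959 = 437
Band 4: 404 × 0.964 = 389
Band 5: 1162 × 0.943 = 1096
End of period: [171, 153, 437, 389, 1096]
Scenario B total after 4 periods: 2246
Difference B − A = 2246 − 2056 = 190

190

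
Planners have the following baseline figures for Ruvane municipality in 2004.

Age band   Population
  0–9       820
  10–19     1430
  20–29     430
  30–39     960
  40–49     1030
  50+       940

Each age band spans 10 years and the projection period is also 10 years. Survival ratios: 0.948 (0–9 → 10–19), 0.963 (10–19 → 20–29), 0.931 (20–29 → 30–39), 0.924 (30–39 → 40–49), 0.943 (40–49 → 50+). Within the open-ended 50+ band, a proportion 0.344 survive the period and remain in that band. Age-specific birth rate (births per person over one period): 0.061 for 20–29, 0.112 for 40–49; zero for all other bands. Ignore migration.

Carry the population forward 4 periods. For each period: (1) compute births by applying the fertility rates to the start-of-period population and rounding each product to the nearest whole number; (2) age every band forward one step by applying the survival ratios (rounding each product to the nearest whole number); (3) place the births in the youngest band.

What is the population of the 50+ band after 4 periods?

1389

After projecting period 1:
Births: 430 * 0.061 = 26  |  1030 * 0.112 = 115 — total 141
10–19: 820 * 0.948 = 777
20–29: 1430 * 0.963 = 1377
30–39: 430 * 0.931 = 400
40–49: 960 * 0.924 = 887
50+: 1030 * 0.943 + 940 * 0.344 = 971 + 323 = 1294
Giving 141 / 777 / 1377 / 400 / 887 / 1294.
After projecting period 2:
Births: 1377 * 0.061 = 84  |  887 * 0.112 = 99 — total 183
10–19: 141 * 0.948 = 134
20–29: 777 * 0.963 = 748
30–39: 1377 * 0.931 = 1282
40–49: 400 * 0.924 = 370
50+: 887 * 0.943 + 1294 * 0.344 = 836 + 445 = 1281
Giving 183 / 134 / 748 / 1282 / 370 / 1281.
After projecting period 3:
Births: 748 * 0.061 = 46  |  370 * 0.112 = 41 — total 87
10–19: 183 * 0.948 = 173
20–29: 134 * 0.963 = 129
30–39: 748 * 0.931 = 696
40–49: 1282 * 0.924 = 1185
50+: 370 * 0.943 + 1281 * 0.344 = 349 + 441 = 790
Giving 87 / 173 / 129 / 696 / 1185 / 790.
After projecting period 4:
Births: 129 * 0.061 = 8  |  1185 * 0.112 = 133 — total 141
10–19: 87 * 0.948 = 82
20–29: 173 * 0.963 = 167
30–39: 129 * 0.931 = 120
40–49: 696 * 0.924 = 643
50+: 1185 * 0.943 + 790 * 0.344 = 1117 + 272 = 1389
Giving 141 / 82 / 167 / 120 / 643 / 1389.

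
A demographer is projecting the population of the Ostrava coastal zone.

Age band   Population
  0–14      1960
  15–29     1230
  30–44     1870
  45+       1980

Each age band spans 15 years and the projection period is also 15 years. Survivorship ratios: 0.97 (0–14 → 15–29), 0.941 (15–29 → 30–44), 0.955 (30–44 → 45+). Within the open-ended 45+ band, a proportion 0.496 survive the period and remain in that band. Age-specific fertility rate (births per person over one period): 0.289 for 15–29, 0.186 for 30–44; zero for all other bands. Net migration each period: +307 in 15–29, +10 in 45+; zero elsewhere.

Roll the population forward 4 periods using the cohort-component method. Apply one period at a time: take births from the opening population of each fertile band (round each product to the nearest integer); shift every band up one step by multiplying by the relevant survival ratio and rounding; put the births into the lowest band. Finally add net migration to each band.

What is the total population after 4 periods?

5030

(Bands numbered youngest = 1 to oldest = 4.)
After projecting period 1:
Births: 1230 × 0.289 = 355, 1870 × 0.186 = 348 → total 703
Band 2: 1960 × 0.97 = 1901
Band 3: 1230 × 0.941 = 1157
Band 4: 1870 × 0.955 + 1980 × 0.496 = 1786 + 982 = 2768
Net migration: Band 2 + 307 → 2208; Band 4 + 10 → 2778
→ [703, 2208, 1157, 2778]
After projecting period 2:
Births: 2208 × 0.289 = 638, 1157 × 0.186 = 215 → total 853
Band 2: 703 × 0.97 = 682
Band 3: 2208 × 0.941 = 2078
Band 4: 1157 × 0.955 + 2778 × 0.496 = 1105 + 1378 = 2483
Net migration: Band 2 + 307 → 989; Band 4 + 10 → 2493
→ [853, 989, 2078, 2493]
After projecting period 3:
Births: 989 × 0.289 = 286, 2078 × 0.186 = 387 → total 673
Band 2: 853 × 0.97 = 827
Band 3: 989 × 0.941 = 931
Band 4: 2078 × 0.955 + 2493 × 0.496 = 1984 + 1237 = 3221
Net migration: Band 2 + 307 → 1134; Band 4 + 10 → 3231
→ [673, 1134, 931, 3231]
After projecting period 4:
Births: 1134 × 0.289 = 328, 931 × 0.186 = 173 → total 501
Band 2: 673 × 0.97 = 653
Band 3: 1134 × 0.941 = 1067
Band 4: 931 × 0.955 + 3231 × 0.496 = 889 + 1603 = 2492
Net migration: Band 2 + 307 → 960; Band 4 + 10 → 2502
→ [501, 960, 1067, 2502]
Total after period 4: 501 + 960 + 1067 + 2502 = 5030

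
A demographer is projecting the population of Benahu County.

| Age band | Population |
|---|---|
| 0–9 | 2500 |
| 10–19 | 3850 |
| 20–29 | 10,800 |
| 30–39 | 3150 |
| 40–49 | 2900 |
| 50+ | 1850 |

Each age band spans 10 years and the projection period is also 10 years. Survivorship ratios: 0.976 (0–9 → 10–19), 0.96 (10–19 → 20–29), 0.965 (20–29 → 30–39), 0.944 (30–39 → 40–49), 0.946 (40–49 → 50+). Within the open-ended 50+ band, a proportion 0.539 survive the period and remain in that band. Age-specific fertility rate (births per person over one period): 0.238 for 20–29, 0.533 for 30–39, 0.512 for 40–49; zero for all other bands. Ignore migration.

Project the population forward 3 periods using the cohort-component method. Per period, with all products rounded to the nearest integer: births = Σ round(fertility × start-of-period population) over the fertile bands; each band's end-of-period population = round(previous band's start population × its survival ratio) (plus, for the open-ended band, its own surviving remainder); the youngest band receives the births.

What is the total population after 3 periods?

38171

Numbering the groups 1..6 from youngest to oldest:
[period 1]
Births: 10800 * 0.238 = 2570 ; 3150 * 0.533 = 1679 ; 2900 * 0.512 = 1485 — total 5734
Group 2: 2500 * 0.976 = 2440
Group 3: 3850 * 0.96 = 3696
Group 4: 10800 * 0.965 = 10422
Group 5: 3150 * 0.944 = 2974
Group 6: 2900 * 0.946 + 1850 * 0.539 = 2743 + 997 = 3740
Giving 5734 / 2440 / 3696 / 10422 / 2974 / 3740.
[period 2]
Births: 3696 * 0.238 = 880 ; 10422 * 0.533 = 5555 ; 2974 * 0.512 = 1523 — total 7958
Group 2: 5734 * 0.976 = 5596
Group 3: 2440 * 0.96 = 2342
Group 4: 3696 * 0.965 = 3567
Group 5: 10422 * 0.944 = 9838
Group 6: 2974 * 0.946 + 3740 * 0.539 = 2813 + 2016 = 4829
Giving 7958 / 5596 / 2342 / 3567 / 9838 / 4829.
[period 3]
Births: 2342 * 0.238 = 557 ; 3567 * 0.533 = 1901 ; 9838 * 0.512 = 5037 — total 7495
Group 2: 7958 * 0.976 = 7767
Group 3: 5596 * 0.96 = 5372
Group 4: 2342 * 0.965 = 2260
Group 5: 3567 * 0.944 = 3367
Group 6: 9838 * 0.946 + 4829 * 0.539 = 9307 + 2603 = 11910
Giving 7495 / 7767 / 5372 / 2260 / 3367 / 11910.
Total after period 3: 7495 + 7767 + 5372 + 2260 + 3367 + 11910 = 38171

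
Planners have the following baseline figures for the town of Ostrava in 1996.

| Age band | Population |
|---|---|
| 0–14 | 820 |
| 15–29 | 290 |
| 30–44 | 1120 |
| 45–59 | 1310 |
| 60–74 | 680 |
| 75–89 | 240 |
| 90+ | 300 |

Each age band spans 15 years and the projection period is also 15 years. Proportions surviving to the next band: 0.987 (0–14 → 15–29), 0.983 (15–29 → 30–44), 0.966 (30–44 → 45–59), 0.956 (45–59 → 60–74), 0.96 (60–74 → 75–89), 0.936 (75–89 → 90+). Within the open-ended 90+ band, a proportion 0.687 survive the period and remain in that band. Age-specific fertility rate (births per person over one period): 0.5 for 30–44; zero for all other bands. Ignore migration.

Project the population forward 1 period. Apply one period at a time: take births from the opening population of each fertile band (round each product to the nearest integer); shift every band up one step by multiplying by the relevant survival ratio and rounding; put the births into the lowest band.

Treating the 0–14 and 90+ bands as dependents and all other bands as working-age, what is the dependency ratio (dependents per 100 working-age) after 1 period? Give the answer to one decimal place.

24.3

Numbering the bands 1..7 from youngest to oldest:
Period 1:
Births: 1120 × 0.5 = 560
Band 2: 820 × 0.987 = 809
Band 3: 290 × 0.983 = 285
Band 4: 1120 × 0.966 = 1082
Band 5: 1310 × 0.956 = 1252
Band 6: 680 × 0.96 = 653
Band 7: 240 × 0.936 + 300 × 0.687 = 225 + 206 = 431
Population now: 0–14=560, 15–29=809, 30–44=285, 45–59=1082, 60–74=1252, 75–89=653, 90+=431
Dependents (band 0–14 + band 90+) = 560 + 431 = 991; working-age = 4081; ratio = 991/4081 × 100 = 24.3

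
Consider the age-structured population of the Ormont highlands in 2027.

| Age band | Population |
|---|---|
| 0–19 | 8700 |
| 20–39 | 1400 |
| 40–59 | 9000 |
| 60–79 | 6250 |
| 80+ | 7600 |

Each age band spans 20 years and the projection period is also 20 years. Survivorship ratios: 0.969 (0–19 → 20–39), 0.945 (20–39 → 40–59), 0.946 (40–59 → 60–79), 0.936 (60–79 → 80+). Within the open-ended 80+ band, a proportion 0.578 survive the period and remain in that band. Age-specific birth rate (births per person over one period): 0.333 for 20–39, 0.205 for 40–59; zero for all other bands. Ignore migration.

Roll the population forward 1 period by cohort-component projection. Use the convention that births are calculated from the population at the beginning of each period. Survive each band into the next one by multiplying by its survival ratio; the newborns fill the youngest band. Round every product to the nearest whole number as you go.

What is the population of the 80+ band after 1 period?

Period 1:
Births: 1400 * 0.333 = 466, 9000 * 0.205 = 1845 → total 2311
20–39: 8700 * 0.969 = 8430
40–59: 1400 * 0.945 = 1323
60–79: 9000 * 0.946 = 8514
80+: 6250 * 0.936 + 7600 * 0.578 = 5850 + 4393 = 10243
→ [2311, 8430, 1323, 8514, 10243]

10243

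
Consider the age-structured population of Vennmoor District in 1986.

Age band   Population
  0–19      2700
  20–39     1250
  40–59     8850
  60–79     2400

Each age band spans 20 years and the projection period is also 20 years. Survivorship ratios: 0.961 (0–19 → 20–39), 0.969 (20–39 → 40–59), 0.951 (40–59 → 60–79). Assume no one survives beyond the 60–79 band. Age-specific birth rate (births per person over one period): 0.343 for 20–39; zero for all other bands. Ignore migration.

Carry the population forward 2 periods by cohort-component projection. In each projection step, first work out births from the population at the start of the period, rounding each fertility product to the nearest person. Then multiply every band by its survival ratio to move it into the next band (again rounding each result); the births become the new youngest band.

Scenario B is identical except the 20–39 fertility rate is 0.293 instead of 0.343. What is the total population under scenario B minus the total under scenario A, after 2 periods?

-190

Numbering the groups 1..4 from youngest to oldest:
Period 1:
Births: 1250 * 0.343 = 429
Group 2: 2700 * 0.961 = 2595
Group 3: 1250 * 0.969 = 1211
Group 4: 8850 * 0.951 = 8416
End of period: [429, 2595, 1211, 8416]
Period 2:
Births: 2595 * 0.343 = 890
Group 2: 429 * 0.961 = 412
Group 3: 2595 * 0.969 = 2515
Group 4: 1211 * 0.951 = 1152
End of period: [890, 412, 2515, 1152]
Scenario A total after 2 periods: 4969
Scenario B projection —
Period 1:
Births: 1250 * 0.293 = 366
Group 2: 2700 * 0.961 = 2595
Group 3: 1250 * 0.969 = 1211
Group 4: 8850 * 0.951 = 8416
End of period: [366, 2595, 1211, 8416]
Period 2:
Births: 2595 * 0.293 = 760
Group 2: 366 * 0.961 = 352
Group 3: 2595 * 0.969 = 2515
Group 4: 1211 * 0.951 = 1152
End of period: [760, 352, 2515, 1152]
Scenario B total after 2 periods: 4779
Difference B − A = 4779 − 4969 = -190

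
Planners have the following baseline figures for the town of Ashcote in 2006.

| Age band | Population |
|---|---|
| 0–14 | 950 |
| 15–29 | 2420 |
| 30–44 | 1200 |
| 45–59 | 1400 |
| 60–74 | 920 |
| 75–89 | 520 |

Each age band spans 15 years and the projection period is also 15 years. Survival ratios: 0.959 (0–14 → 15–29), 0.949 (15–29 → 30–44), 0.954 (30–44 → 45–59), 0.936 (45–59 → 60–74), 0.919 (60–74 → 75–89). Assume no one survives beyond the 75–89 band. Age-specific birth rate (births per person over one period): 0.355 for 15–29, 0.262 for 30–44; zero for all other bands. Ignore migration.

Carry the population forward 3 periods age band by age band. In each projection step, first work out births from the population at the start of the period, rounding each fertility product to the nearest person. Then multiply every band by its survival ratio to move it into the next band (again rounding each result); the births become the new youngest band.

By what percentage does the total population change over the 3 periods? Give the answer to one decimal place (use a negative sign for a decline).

— Period 1 —
Births: 2420 × 0.355 = 859 ; 1200 × 0.262 = 314 → 1173
15–29: 950 × 0.959 = 911
30–44: 2420 × 0.949 = 2297
45–59: 1200 × 0.954 = 1145
60–74: 1400 × 0.936 = 1310
75–89: 920 × 0.919 = 845
Population now: 0–14=1173, 15–29=911, 30–44=2297, 45–59=1145, 60–74=1310, 75–89=845
— Period 2 —
Births: 911 × 0.355 = 323 ; 2297 × 0.262 = 602 → 925
15–29: 1173 × 0.959 = 1125
30–44: 911 × 0.949 = 865
45–59: 2297 × 0.954 = 2191
60–74: 1145 × 0.936 = 1072
75–89: 1310 × 0.919 = 1204
Population now: 0–14=925, 15–29=1125, 30–44=865, 45–59=2191, 60–74=1072, 75–89=1204
— Period 3 —
Births: 1125 × 0.355 = 399 ; 865 × 0.262 = 227 → 626
15–29: 925 × 0.959 = 887
30–44: 1125 × 0.949 = 1068
45–59: 865 × 0.954 = 825
60–74: 2191 × 0.936 = 2051
75–89: 1072 × 0.919 = 985
Population now: 0–14=626, 15–29=887, 30–44=1068, 45–59=825, 60–74=2051, 75–89=985
Total: 7410 → 6442; change = -968; percentage change = -13.1%

-13.1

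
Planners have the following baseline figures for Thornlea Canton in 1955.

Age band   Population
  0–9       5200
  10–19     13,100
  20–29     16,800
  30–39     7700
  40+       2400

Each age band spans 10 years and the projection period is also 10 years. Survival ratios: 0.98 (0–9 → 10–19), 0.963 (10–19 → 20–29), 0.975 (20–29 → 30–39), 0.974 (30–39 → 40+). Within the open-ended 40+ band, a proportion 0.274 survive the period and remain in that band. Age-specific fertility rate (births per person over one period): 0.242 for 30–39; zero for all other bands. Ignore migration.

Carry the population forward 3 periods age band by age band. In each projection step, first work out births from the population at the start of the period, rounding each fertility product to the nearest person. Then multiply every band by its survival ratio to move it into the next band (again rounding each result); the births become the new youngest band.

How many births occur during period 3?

2977

Numbering the bands 1..5 from youngest to oldest:
Period 1.
Births: 7700 * 0.242 = 1863
Band 2: 5200 * 0.98 = 5096
Band 3: 13100 * 0.963 = 12615
Band 4: 16800 * 0.975 = 16380
Band 5: 7700 * 0.974 + 2400 * 0.274 = 7500 + 658 = 8158
Giving 1863 / 5096 / 12615 / 16380 / 8158.
Period 2.
Births: 16380 * 0.242 = 3964
Band 2: 1863 * 0.98 = 1826
Band 3: 5096 * 0.963 = 4907
Band 4: 12615 * 0.975 = 12300
Band 5: 16380 * 0.974 + 8158 * 0.274 = 15954 + 2235 = 18189
Giving 3964 / 1826 / 4907 / 12300 / 18189.
Period 3.
Births: 12300 * 0.242 = 2977
Band 2: 3964 * 0.98 = 3885
Band 3: 1826 * 0.963 = 1758
Band 4: 4907 * 0.975 = 4784
Band 5: 12300 * 0.974 + 18189 * 0.274 = 11980 + 4984 = 16964
Giving 2977 / 3885 / 1758 / 4784 / 16964.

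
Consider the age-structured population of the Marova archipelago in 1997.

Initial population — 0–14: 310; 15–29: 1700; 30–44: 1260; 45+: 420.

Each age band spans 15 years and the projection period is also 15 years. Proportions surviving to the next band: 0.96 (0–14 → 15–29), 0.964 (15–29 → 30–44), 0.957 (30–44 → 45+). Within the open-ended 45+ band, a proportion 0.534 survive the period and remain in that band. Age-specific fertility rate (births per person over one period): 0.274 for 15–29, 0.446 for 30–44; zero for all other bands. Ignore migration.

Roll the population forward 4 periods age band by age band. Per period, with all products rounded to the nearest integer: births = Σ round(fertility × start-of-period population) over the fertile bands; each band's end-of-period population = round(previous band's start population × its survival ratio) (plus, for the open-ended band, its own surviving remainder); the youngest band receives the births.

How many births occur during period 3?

398

Period 1.
Births: 1700 × 0.274 = 466  |  1260 × 0.446 = 562 → total 1028
15–29: 310 × 0.96 = 298
30–44: 1700 × 0.964 = 1639
45+: 1260 × 0.957 + 420 × 0.534 = 1206 + 224 = 1430
Population now: 0–14=1028, 15–29=298, 30–44=1639, 45+=1430
Period 2.
Births: 298 × 0.274 = 82  |  1639 × 0.446 = 731 → total 813
15–29: 1028 × 0.96 = 987
30–44: 298 × 0.964 = 287
45+: 1639 × 0.957 + 1430 × 0.534 = 1569 + 764 = 2333
Population now: 0–14=813, 15–29=987, 30–44=287, 45+=2333
Period 3.
Births: 987 × 0.274 = 270  |  287 × 0.446 = 128 → total 398
15–29: 813 × 0.96 = 780
30–44: 987 × 0.964 = 951
45+: 287 × 0.957 + 2333 × 0.534 = 275 + 1246 = 1521
Population now: 0–14=398, 15–29=780, 30–44=951, 45+=1521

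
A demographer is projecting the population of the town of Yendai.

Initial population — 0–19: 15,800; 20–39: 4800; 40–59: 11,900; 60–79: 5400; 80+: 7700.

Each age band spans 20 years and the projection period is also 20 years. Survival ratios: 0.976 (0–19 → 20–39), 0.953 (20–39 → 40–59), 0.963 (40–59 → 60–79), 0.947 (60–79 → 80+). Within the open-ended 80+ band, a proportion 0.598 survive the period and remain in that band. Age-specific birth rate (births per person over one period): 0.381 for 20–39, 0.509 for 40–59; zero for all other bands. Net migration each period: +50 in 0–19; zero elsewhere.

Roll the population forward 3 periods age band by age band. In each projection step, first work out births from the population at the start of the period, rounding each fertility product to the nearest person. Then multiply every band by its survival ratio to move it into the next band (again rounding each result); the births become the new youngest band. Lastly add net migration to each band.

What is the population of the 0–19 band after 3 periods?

Let group 1 be 0–19 through group 5 = 80+.
[period 1]
Births: 4800 × 0.381 = 1829  |  11900 × 0.509 = 6057 → total 7886
Group 2: 15800 × 0.976 = 15421
Group 3: 4800 × 0.953 = 4574
Group 4: 11900 × 0.963 = 11460
Group 5: 5400 × 0.947 + 7700 × 0.598 = 5114 + 4605 = 9719
Net migration: Group 1 + 50 → 7936
Giving 7936 / 15421 / 4574 / 11460 / 9719.
[period 2]
Births: 15421 × 0.381 = 5875  |  4574 × 0.509 = 2328 → total 8203
Group 2: 7936 × 0.976 = 7746
Group 3: 15421 × 0.953 = 14696
Group 4: 4574 × 0.963 = 4405
Group 5: 11460 × 0.947 + 9719 × 0.598 = 10853 + 5812 = 16665
Net migration: Group 1 + 50 → 8253
Giving 8253 / 7746 / 14696 / 4405 / 16665.
[period 3]
Births: 7746 × 0.381 = 2951  |  14696 × 0.509 = 7480 → total 10431
Group 2: 8253 × 0.976 = 8055
Group 3: 7746 × 0.953 = 7382
Group 4: 14696 × 0.963 = 14152
Group 5: 4405 × 0.947 + 16665 × 0.598 = 4172 + 9966 = 14138
Net migration: Group 1 + 50 → 10481
Giving 10481 / 8055 / 7382 / 14152 / 14138.

10481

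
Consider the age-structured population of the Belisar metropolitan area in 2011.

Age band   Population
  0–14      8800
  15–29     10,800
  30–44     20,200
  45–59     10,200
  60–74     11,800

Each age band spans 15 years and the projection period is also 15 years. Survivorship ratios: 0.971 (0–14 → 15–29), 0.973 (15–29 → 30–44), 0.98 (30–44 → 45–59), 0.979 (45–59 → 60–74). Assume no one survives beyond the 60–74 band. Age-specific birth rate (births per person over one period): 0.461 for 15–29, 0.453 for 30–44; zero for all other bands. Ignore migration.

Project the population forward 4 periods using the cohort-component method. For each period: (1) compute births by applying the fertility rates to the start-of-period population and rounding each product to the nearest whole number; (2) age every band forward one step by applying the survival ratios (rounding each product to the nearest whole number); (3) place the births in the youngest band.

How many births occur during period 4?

Numbering the groups 1..5 from youngest to oldest:
[period 1]
Births: 10800 × 0.461 = 4979 ; 20200 × 0.453 = 9151 ⇒ total 14130
Group 2: 8800 × 0.971 = 8545
Group 3: 10800 × 0.973 = 10508
Group 4: 20200 × 0.98 = 19796
Group 5: 10200 × 0.979 = 9986
End of period: [14130, 8545, 10508, 19796, 9986]
[period 2]
Births: 8545 × 0.461 = 3939 ; 10508 × 0.453 = 4760 ⇒ total 8699
Group 2: 14130 × 0.971 = 13720
Group 3: 8545 × 0.973 = 8314
Group 4: 10508 × 0.98 = 10298
Group 5: 19796 × 0.979 = 19380
End of period: [8699, 13720, 8314, 10298, 19380]
[period 3]
Births: 13720 × 0.461 = 6325 ; 8314 × 0.453 = 3766 ⇒ total 10091
Group 2: 8699 × 0.971 = 8447
Group 3: 13720 × 0.973 = 13350
Group 4: 8314 × 0.98 = 8148
Group 5: 10298 × 0.979 = 10082
End of period: [10091, 8447, 13350, 8148, 10082]
[period 4]
Births: 8447 × 0.461 = 3894 ; 13350 × 0.453 = 6048 ⇒ total 9942
Group 2: 10091 × 0.971 = 9798
Group 3: 8447 × 0.973 = 8219
Group 4: 13350 × 0.98 = 13083
Group 5: 8148 × 0.979 = 7977
End of period: [9942, 9798, 8219, 13083, 7977]

9942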